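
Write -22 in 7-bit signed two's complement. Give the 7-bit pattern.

|-22| = 22 = 0010110 in 7 bits.
Invert the bits: 1101001. Add 1: 1101010.

1101010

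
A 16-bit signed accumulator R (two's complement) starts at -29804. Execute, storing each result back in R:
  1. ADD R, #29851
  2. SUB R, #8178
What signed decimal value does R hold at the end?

-8131

Start: R = -29804 = 1000101110010100.
R = -29804 + 29851 = 47 = 0000000000101111
R = 47 − 8178 = -8131 = 1110000000111101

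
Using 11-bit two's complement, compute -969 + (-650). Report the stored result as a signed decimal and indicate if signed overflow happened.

429; overflow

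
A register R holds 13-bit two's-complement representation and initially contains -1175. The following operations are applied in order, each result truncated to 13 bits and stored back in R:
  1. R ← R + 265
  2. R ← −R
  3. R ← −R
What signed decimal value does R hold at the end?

-910

Start: R = -1175 = 1101101101001.
R = -1175 + 265 = -910 = 1110001110010
R = −(-910) = 910 = 0001110001110
R = −(910) = -910 = 1110001110010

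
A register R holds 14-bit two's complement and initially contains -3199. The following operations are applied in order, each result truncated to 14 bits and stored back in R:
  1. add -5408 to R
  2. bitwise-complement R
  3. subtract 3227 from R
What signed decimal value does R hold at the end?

Start: R = -3199 = 11001110000001.
R = -3199 + (-5408) = -8607; wraps to 7777 = 01111001100001
R = NOT 01111001100001 = 10000110011110 = -7778
R = -7778 − 3227 = -11005; wraps to 5379 = 01010100000011

5379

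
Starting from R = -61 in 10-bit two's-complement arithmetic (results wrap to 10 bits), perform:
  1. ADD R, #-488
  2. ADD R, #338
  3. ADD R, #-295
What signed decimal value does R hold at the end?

-506

Start: R = -61 = 1111000011.
R = -61 + (-488) = -549; wraps to 475 = 0111011011
R = 475 + 338 = 813; wraps to -211 = 1100101101
R = -211 + (-295) = -506 = 1000000110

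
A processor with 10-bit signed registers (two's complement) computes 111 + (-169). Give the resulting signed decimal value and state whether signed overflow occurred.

111 → 0001101111
-169 → 1101010111
  0001101111
+ 1101010111
= 1111000110
Result 1111000110: MSB = 1 → 966 − 1024 = -58.
Addends have opposite signs, so signed overflow cannot occur.

-58; no overflow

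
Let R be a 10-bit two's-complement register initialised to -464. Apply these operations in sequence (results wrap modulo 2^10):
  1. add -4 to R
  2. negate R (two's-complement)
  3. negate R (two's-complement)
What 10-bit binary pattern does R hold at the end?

1000101100

Start: R = -464 = 1000110000.
R = -464 + (-4) = -468 = 1000101100
R = −(-468) = 468 = 0111010100
R = −(468) = -468 = 1000101100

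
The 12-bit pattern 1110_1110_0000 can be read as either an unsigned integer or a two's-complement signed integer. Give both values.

unsigned = 3808, signed = -288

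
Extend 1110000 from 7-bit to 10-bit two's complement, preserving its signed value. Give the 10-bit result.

1111110000

MSB of 1110000 is 1; replicate it into the new high bits.
111|1110000 → 1111110000 (still -16).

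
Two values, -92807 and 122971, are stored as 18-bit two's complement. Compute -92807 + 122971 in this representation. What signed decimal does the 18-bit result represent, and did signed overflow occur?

30164; no overflow

-92807 → 101001010101111001
122971 → 011110000001011011
  101001010101111001
+ 011110000001011011
= 000111010111010100  (discard carry-out 1)
Result 000111010111010100: MSB = 0 → value 30164.
Addends have opposite signs, so signed overflow cannot occur.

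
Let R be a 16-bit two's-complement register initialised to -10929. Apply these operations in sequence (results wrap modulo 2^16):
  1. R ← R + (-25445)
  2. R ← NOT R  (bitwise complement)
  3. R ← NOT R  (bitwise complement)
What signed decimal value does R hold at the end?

Start: R = -10929 = 1101010101001111.
R = -10929 + (-25445) = -36374; wraps to 29162 = 0111000111101010
R = NOT 0111000111101010 = 1000111000010101 = -29163
R = NOT 1000111000010101 = 0111000111101010 = 29162

29162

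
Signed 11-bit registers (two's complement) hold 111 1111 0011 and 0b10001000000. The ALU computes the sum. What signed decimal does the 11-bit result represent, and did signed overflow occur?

111 1111 0011 → 11111110011 = -13 (signed)
0b10001000000 → 10001000000 = -960 (signed)
  11111110011
+ 10001000000
= 10000110011  (discard carry-out 1)
Result 10000110011: MSB = 1 → 1075 − 2048 = -973.
Both addends are negative and so is the stored result: no signed overflow.

-973; no overflow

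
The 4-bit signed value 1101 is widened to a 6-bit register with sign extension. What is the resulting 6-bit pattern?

MSB of 1101 is 1; replicate it into the new high bits.
11|1101 → 111101 (still -3).

111101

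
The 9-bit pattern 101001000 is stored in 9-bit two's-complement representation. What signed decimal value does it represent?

-184

MSB is 1, so the value is negative.
Unsigned reading: 328. Subtract 2^9 = 512: 328 − 512 = -184.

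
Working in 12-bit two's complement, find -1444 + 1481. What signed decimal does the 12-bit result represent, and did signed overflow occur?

37; no overflow

-1444 → 101001011100
1481 → 010111001001
  101001011100
+ 010111001001
= 000000100101  (discard carry-out 1)
Result 000000100101: MSB = 0 → value 37.
Addends have opposite signs, so signed overflow cannot occur.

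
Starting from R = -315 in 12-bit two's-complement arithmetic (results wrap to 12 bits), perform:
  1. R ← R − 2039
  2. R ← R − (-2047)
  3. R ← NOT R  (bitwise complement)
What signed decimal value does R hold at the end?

306

Start: R = -315 = 111011000101.
R = -315 − 2039 = -2354; wraps to 1742 = 011011001110
R = 1742 − (-2047) = 3789; wraps to -307 = 111011001101
R = NOT 111011001101 = 000100110010 = 306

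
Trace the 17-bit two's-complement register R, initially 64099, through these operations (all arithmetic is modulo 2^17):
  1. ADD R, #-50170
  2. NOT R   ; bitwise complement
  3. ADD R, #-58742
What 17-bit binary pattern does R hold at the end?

01110010000100000

Start: R = 64099 = 01111101001100011.
R = 64099 + (-50170) = 13929 = 00011011001101001
R = NOT 00011011001101001 = 11100100110010110 = -13930
R = -13930 + (-58742) = -72672; wraps to 58400 = 01110010000100000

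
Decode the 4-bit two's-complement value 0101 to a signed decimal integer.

MSB is 0, so the value is non-negative: 0101 = 5.

5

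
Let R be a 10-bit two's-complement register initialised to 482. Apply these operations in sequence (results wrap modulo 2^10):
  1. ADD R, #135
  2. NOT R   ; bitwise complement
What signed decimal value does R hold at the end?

Start: R = 482 = 0111100010.
R = 482 + 135 = 617; wraps to -407 = 1001101001
R = NOT 1001101001 = 0110010110 = 406

406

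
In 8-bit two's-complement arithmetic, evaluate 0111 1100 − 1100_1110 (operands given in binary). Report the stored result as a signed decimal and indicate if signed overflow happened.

-82; overflow

0111 1100 → 01111100 = 124 (signed)
1100_1110 → 11001110 = -50 (signed)
Subtract via negate-and-add: invert 11001110 + 1 = 00110010 (i.e. 50).
  01111100
+ 00110010
= 10101110
Result 10101110: MSB = 1 → 174 − 256 = -82.
Both addends (after negating the subtrahend) are non-negative but the stored result is negative: signed overflow. The true value 124 − (-50) = 174 lies outside [-128, 127].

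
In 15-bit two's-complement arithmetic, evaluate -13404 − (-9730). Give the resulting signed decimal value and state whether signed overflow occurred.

-13404 → 100101110100100
-9730 → 101100111111110
Subtract via negate-and-add: invert 101100111111110 + 1 = 010011000000010 (i.e. 9730).
  100101110100100
+ 010011000000010
= 111000110100110
Result 111000110100110: MSB = 1 → 29094 − 32768 = -3674.
Addends (after negating the subtrahend) have opposite signs, so signed overflow cannot occur.

-3674; no overflow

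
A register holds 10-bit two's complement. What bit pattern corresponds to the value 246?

246 is non-negative, so write it directly in 10 bits: 0011110110.

0011110110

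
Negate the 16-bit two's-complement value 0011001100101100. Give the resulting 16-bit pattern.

Invert: 1100110011010011. Add 1: 1100110011010100.
Check: 0011001100101100 = 13100, 1100110011010100 = -13100.

1100110011010100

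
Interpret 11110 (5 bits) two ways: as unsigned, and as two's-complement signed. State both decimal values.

Unsigned: 11110 = 30.
Signed: MSB=1 → 30 − 32 = -2.

unsigned = 30, signed = -2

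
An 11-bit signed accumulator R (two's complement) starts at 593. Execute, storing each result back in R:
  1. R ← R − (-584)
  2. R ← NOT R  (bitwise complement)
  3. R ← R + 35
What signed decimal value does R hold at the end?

Start: R = 593 = 01001010001.
R = 593 − (-584) = 1177; wraps to -871 = 10010011001
R = NOT 10010011001 = 01101100110 = 870
R = 870 + 35 = 905 = 01110001001

905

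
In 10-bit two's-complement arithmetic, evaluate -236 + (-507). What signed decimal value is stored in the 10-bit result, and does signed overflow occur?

281; overflow

-236 → 1100010100
-507 → 1000000101
  1100010100
+ 1000000101
= 0100011001  (discard carry-out 1)
Result 0100011001: MSB = 0 → value 281.
Both addends are negative but the stored result is non-negative: signed overflow. The true value -236 + (-507) = -743 lies outside [-512, 511].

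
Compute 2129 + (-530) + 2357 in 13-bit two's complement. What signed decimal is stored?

2129 + (-530) = 1599 (0011000111111)
1599 + 2357 = 3956 (0111101110100)

3956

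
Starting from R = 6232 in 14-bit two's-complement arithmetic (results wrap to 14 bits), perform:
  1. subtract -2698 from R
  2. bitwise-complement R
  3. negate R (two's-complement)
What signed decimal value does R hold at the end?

-7453

Start: R = 6232 = 01100001011000.
R = 6232 − (-2698) = 8930; wraps to -7454 = 10001011100010
R = NOT 10001011100010 = 01110100011101 = 7453
R = −(7453) = -7453 = 10001011100011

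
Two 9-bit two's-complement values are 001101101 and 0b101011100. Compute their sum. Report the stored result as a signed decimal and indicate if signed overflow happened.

-55; no overflow

001101101 = 109 (signed)
0b101011100 → 101011100 = -164 (signed)
  001101101
+ 101011100
= 111001001
Result 111001001: MSB = 1 → 457 − 512 = -55.
Addends have opposite signs, so signed overflow cannot occur.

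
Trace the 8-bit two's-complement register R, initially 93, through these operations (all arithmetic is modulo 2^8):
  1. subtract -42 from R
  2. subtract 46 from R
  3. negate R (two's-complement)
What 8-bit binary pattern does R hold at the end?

10100111

Start: R = 93 = 01011101.
R = 93 − (-42) = 135; wraps to -121 = 10000111
R = -121 − 46 = -167; wraps to 89 = 01011001
R = −(89) = -89 = 10100111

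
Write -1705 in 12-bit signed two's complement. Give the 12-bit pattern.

|-1705| = 1705 = 011010101001 in 12 bits.
Invert the bits: 100101010110. Add 1: 100101010111.

100101010111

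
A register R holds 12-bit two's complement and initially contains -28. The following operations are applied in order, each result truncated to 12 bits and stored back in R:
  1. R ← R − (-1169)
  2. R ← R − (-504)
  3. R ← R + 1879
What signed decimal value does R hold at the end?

-572

Start: R = -28 = 111111100100.
R = -28 − (-1169) = 1141 = 010001110101
R = 1141 − (-504) = 1645 = 011001101101
R = 1645 + 1879 = 3524; wraps to -572 = 110111000100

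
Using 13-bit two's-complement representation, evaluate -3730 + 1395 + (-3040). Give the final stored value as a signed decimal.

-3730 + 1395 = -2335 (1011011100001)
-2335 + (-3040) = -5375 → wraps to 2817 (0101100000001)

2817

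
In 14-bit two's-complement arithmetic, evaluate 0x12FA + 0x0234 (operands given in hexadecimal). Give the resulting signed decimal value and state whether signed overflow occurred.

5422; no overflow

0x12FA = 01001011111010 = 4858 (signed)
0x0234 = 00001000110100 = 564 (signed)
  01001011111010
+ 00001000110100
= 01010100101110
Result 01010100101110: MSB = 0 → value 5422.
Both addends are non-negative and so is the stored result: no signed overflow.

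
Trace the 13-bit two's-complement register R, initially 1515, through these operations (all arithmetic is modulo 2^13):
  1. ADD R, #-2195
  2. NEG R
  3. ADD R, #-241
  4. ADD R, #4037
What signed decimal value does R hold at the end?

-3716

Start: R = 1515 = 0010111101011.
R = 1515 + (-2195) = -680 = 1110101011000
R = −(-680) = 680 = 0001010101000
R = 680 + (-241) = 439 = 0000110110111
R = 439 + 4037 = 4476; wraps to -3716 = 1000101111100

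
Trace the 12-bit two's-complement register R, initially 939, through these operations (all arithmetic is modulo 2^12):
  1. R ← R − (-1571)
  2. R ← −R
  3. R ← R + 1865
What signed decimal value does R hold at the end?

Start: R = 939 = 001110101011.
R = 939 − (-1571) = 2510; wraps to -1586 = 100111001110
R = −(-1586) = 1586 = 011000110010
R = 1586 + 1865 = 3451; wraps to -645 = 110101111011

-645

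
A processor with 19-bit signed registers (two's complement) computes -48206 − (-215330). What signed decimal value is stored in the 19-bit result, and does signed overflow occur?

-48206 → 1110100001110110010
-215330 → 1001011011011011110
Subtract via negate-and-add: invert 1001011011011011110 + 1 = 0110100100100100010 (i.e. 215330).
  1110100001110110010
+ 0110100100100100010
= 0101000110011010100  (discard carry-out 1)
Result 0101000110011010100: MSB = 0 → value 167124.
Addends (after negating the subtrahend) have opposite signs, so signed overflow cannot occur.

167124; no overflow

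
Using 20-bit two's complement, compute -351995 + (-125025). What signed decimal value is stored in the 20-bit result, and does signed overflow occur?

-351995 → 10101010000100000101
-125025 → 11100001011110011111
  10101010000100000101
+ 11100001011110011111
= 10001011100010100100  (discard carry-out 1)
Result 10001011100010100100: MSB = 1 → 571556 − 1048576 = -477020.
Both addends are negative and so is the stored result: no signed overflow.

-477020; no overflow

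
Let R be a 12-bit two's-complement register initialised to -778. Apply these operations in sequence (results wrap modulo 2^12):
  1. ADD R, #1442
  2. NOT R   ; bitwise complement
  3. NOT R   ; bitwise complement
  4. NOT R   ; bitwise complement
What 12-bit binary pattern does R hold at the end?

110101100111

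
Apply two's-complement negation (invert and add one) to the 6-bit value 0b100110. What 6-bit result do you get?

Invert: 011001. Add 1: 011010.

011010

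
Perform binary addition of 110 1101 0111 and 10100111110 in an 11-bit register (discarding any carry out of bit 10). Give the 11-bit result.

10000010101

  11011010111
+ 10100111110
= 10000010101  (discard carry-out 1)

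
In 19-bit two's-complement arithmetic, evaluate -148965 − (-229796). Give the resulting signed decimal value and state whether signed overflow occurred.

80831; no overflow

-148965 → 1011011101000011011
-229796 → 1000111111001011100
Subtract via negate-and-add: invert 1000111111001011100 + 1 = 0111000000110100100 (i.e. 229796).
  1011011101000011011
+ 0111000000110100100
= 0010011101110111111  (discard carry-out 1)
Result 0010011101110111111: MSB = 0 → value 80831.
Addends (after negating the subtrahend) have opposite signs, so signed overflow cannot occur.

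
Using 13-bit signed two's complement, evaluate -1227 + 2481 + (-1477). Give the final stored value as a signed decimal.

-223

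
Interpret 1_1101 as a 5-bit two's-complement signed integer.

MSB is 1, so the value is negative.
Invert: 00010. Add 1: 00011 = 3. So the value is −3.

-3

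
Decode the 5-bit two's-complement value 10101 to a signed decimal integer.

-11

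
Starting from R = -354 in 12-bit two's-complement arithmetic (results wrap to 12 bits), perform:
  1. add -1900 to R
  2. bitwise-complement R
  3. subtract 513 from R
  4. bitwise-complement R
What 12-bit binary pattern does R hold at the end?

Start: R = -354 = 111010011110.
R = -354 + (-1900) = -2254; wraps to 1842 = 011100110010
R = NOT 011100110010 = 100011001101 = -1843
R = -1843 − 513 = -2356; wraps to 1740 = 011011001100
R = NOT 011011001100 = 100100110011 = -1741

100100110011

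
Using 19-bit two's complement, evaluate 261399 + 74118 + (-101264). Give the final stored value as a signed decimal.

234253

261399 + 74118 = 335517 → wraps to -188771 (1010001111010011101)
-188771 + (-101264) = -290035 → wraps to 234253 (0111001001100001101)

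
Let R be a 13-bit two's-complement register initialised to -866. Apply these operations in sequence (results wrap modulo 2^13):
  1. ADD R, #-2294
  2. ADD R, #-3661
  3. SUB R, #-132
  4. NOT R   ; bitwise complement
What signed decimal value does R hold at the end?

-1504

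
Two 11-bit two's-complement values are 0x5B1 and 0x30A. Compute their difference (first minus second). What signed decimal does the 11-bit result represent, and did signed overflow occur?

0x5B1 = 10110110001 = -591 (signed)
0x30A = 01100001010 = 778 (signed)
Subtract via negate-and-add: invert 01100001010 + 1 = 10011110110 (i.e. -778).
  10110110001
+ 10011110110
= 01010100111  (discard carry-out 1)
Result 01010100111: MSB = 0 → value 679.
Both addends (after negating the subtrahend) are negative but the stored result is non-negative: signed overflow. The true value -591 − 778 = -1369 lies outside [-1024, 1023].

679; overflow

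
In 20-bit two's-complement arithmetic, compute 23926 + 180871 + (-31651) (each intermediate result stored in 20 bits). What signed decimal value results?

173146

23926 + 180871 = 204797 (00110001111111111101)
204797 + (-31651) = 173146 (00101010010001011010)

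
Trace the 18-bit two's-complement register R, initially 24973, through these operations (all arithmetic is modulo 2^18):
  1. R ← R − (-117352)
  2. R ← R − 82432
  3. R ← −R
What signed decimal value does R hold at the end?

-59893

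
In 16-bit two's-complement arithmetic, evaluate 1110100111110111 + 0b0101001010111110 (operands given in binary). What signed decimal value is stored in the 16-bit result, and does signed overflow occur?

15541; no overflow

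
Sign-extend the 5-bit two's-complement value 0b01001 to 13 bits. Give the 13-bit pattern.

MSB of 01001 is 0; replicate it into the new high bits.
00000000|01001 → 0000000001001 (still 9).

0000000001001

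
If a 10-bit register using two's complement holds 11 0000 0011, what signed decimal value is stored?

MSB is 1, so the value is negative.
Unsigned reading: 771. Subtract 2^10 = 1024: 771 − 1024 = -253.

-253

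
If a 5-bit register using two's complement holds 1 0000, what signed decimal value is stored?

MSB is 1, so the value is negative.
Unsigned reading: 16. Subtract 2^5 = 32: 16 − 32 = -16.

-16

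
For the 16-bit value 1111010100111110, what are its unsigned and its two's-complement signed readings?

Unsigned: 1111010100111110 = 62782.
Signed: MSB=1 → 62782 − 65536 = -2754.

unsigned = 62782, signed = -2754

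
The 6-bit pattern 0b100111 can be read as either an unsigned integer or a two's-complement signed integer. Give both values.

unsigned = 39, signed = -25

Unsigned: 100111 = 39.
Signed: MSB=1 → 39 − 64 = -25.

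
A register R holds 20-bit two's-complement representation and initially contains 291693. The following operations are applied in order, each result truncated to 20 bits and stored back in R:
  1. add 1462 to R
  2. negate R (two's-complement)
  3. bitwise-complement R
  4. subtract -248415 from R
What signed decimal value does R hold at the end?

-507007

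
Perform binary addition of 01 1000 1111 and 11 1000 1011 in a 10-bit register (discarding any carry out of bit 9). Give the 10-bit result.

0100011010

  0110001111
+ 1110001011
= 0100011010  (discard carry-out 1)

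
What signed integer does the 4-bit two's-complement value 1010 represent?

-6

MSB is 1, so the value is negative.
Invert: 0101. Add 1: 0110 = 6. So the value is −6.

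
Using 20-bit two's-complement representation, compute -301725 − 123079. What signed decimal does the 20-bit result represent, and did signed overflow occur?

-424804; no overflow

-301725 → 10110110010101100011
123079 → 00011110000011000111
Subtract via negate-and-add: invert 00011110000011000111 + 1 = 11100001111100111001 (i.e. -123079).
  10110110010101100011
+ 11100001111100111001
= 10011000010010011100  (discard carry-out 1)
Result 10011000010010011100: MSB = 1 → 623772 − 1048576 = -424804.
Both addends (after negating the subtrahend) are negative and so is the stored result: no signed overflow.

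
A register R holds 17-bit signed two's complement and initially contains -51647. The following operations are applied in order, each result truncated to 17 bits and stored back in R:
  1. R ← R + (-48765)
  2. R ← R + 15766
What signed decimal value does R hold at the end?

Start: R = -51647 = 10011011001000001.
R = -51647 + (-48765) = -100412; wraps to 30660 = 00111011111000100
R = 30660 + 15766 = 46426 = 01011010101011010

46426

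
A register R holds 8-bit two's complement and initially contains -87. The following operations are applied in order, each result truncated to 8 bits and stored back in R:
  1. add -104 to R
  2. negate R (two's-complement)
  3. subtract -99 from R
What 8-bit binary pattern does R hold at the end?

00100010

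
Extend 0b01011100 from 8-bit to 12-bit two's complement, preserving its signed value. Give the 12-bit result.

000001011100

MSB of 01011100 is 0; replicate it into the new high bits.
0000|01011100 → 000001011100 (still 92).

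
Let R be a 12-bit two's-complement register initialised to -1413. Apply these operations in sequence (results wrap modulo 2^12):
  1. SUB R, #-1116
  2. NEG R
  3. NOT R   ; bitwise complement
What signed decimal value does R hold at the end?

-298

Start: R = -1413 = 101001111011.
R = -1413 − (-1116) = -297 = 111011010111
R = −(-297) = 297 = 000100101001
R = NOT 000100101001 = 111011010110 = -298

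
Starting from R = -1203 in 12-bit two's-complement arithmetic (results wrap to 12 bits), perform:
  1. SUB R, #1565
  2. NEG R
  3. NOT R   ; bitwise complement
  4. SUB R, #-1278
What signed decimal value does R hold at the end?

Start: R = -1203 = 101101001101.
R = -1203 − 1565 = -2768; wraps to 1328 = 010100110000
R = −(1328) = -1328 = 101011010000
R = NOT 101011010000 = 010100101111 = 1327
R = 1327 − (-1278) = 2605; wraps to -1491 = 101000101101

-1491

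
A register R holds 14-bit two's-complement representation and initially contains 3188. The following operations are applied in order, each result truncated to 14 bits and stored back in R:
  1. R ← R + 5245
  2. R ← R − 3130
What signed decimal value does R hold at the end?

5303

Start: R = 3188 = 00110001110100.
R = 3188 + 5245 = 8433; wraps to -7951 = 10000011110001
R = -7951 − 3130 = -11081; wraps to 5303 = 01010010110111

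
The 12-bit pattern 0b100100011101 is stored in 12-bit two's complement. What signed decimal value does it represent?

-1763

MSB is 1, so the value is negative.
Unsigned reading: 2333. Subtract 2^12 = 4096: 2333 − 4096 = -1763.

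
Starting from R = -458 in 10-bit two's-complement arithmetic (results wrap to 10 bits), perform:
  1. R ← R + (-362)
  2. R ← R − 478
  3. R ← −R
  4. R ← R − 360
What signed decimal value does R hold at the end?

Start: R = -458 = 1000110110.
R = -458 + (-362) = -820; wraps to 204 = 0011001100
R = 204 − 478 = -274 = 1011101110
R = −(-274) = 274 = 0100010010
R = 274 − 360 = -86 = 1110101010

-86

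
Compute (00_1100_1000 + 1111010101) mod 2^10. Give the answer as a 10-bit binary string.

0010011101

  0011001000
+ 1111010101
= 0010011101  (discard carry-out 1)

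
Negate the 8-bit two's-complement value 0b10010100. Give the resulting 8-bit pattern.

Invert: 01101011. Add 1: 01101100.
Check: 10010100 = -108, 01101100 = 108.

01101100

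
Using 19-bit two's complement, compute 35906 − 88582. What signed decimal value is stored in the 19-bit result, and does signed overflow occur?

35906 → 0001000110001000010
88582 → 0010101101000000110
Subtract via negate-and-add: invert 0010101101000000110 + 1 = 1101010010111111010 (i.e. -88582).
  0001000110001000010
+ 1101010010111111010
= 1110011001000111100
Result 1110011001000111100: MSB = 1 → 471612 − 524288 = -52676.
Addends (after negating the subtrahend) have opposite signs, so signed overflow cannot occur.

-52676; no overflow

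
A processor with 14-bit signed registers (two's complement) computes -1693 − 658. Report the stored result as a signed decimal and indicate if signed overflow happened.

-1693 → 11100101100011
658 → 00001010010010
Subtract via negate-and-add: invert 00001010010010 + 1 = 11110101101110 (i.e. -658).
  11100101100011
+ 11110101101110
= 11011011010001  (discard carry-out 1)
Result 11011011010001: MSB = 1 → 14033 − 16384 = -2351.
Both addends (after negating the subtrahend) are negative and so is the stored result: no signed overflow.

-2351; no overflow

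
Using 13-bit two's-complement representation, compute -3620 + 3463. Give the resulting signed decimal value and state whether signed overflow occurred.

-3620 → 1000111011100
3463 → 0110110000111
  1000111011100
+ 0110110000111
= 1111101100011
Result 1111101100011: MSB = 1 → 8035 − 8192 = -157.
Addends have opposite signs, so signed overflow cannot occur.

-157; no overflow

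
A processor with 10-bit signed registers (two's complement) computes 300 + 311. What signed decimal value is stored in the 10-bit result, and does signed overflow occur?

-413; overflow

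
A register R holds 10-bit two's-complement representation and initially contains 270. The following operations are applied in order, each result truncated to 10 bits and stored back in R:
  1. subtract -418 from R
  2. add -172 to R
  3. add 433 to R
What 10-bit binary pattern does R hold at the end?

1110110101

Start: R = 270 = 0100001110.
R = 270 − (-418) = 688; wraps to -336 = 1010110000
R = -336 + (-172) = -508 = 1000000100
R = -508 + 433 = -75 = 1110110101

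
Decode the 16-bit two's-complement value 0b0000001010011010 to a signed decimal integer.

666

MSB is 0, so the value is non-negative: 0000001010011010 = 666.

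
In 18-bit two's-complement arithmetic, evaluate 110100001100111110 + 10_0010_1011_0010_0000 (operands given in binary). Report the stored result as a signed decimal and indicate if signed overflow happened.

93790; overflow

110100001100111110 = -48322 (signed)
10_0010_1011_0010_0000 → 100010101100100000 = -120032 (signed)
  110100001100111110
+ 100010101100100000
= 010110111001011110  (discard carry-out 1)
Result 010110111001011110: MSB = 0 → value 93790.
Both addends are negative but the stored result is non-negative: signed overflow. The true value -48322 + (-120032) = -168354 lies outside [-131072, 131071].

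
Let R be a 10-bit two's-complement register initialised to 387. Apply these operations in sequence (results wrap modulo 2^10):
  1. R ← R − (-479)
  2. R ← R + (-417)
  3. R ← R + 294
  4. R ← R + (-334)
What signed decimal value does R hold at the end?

409

Start: R = 387 = 0110000011.
R = 387 − (-479) = 866; wraps to -158 = 1101100010
R = -158 + (-417) = -575; wraps to 449 = 0111000001
R = 449 + 294 = 743; wraps to -281 = 1011100111
R = -281 + (-334) = -615; wraps to 409 = 0110011001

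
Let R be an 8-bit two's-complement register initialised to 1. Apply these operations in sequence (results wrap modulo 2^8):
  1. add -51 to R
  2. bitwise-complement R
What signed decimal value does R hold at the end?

49

Start: R = 1 = 00000001.
R = 1 + (-51) = -50 = 11001110
R = NOT 11001110 = 00110001 = 49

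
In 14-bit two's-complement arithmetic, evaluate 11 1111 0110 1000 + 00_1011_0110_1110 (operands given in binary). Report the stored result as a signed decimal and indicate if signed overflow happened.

11 1111 0110 1000 → 11111101101000 = -152 (signed)
00_1011_0110_1110 → 00101101101110 = 2926 (signed)
  11111101101000
+ 00101101101110
= 00101011010110  (discard carry-out 1)
Result 00101011010110: MSB = 0 → value 2774.
Addends have opposite signs, so signed overflow cannot occur.

2774; no overflow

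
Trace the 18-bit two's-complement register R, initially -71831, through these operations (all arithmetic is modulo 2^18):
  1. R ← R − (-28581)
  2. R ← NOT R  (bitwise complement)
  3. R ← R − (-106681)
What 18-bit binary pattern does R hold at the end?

100100100110101010

Start: R = -71831 = 101110011101101001.
R = -71831 − (-28581) = -43250 = 110101011100001110
R = NOT 110101011100001110 = 001010100011110001 = 43249
R = 43249 − (-106681) = 149930; wraps to -112214 = 100100100110101010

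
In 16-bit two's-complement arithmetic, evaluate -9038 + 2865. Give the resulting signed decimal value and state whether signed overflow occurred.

-6173; no overflow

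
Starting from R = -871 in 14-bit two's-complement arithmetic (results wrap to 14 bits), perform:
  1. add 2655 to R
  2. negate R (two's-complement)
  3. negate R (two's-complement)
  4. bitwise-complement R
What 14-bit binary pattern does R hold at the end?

11100100000111

Start: R = -871 = 11110010011001.
R = -871 + 2655 = 1784 = 00011011111000
R = −(1784) = -1784 = 11100100001000
R = −(-1784) = 1784 = 00011011111000
R = NOT 00011011111000 = 11100100000111 = -1785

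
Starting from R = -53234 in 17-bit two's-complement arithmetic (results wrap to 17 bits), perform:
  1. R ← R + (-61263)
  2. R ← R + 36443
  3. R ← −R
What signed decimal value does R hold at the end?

Start: R = -53234 = 10011000000001110.
R = -53234 + (-61263) = -114497; wraps to 16575 = 00100000010111111
R = 16575 + 36443 = 53018 = 01100111100011010
R = −(53018) = -53018 = 10011000011100110

-53018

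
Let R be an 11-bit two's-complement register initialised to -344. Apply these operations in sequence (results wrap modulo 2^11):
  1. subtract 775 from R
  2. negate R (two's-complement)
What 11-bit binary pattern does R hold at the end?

Start: R = -344 = 11010101000.
R = -344 − 775 = -1119; wraps to 929 = 01110100001
R = −(929) = -929 = 10001011111

10001011111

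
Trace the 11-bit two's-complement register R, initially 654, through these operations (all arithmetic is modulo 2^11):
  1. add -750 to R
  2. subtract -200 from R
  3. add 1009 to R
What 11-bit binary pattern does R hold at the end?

10001011001

Start: R = 654 = 01010001110.
R = 654 + (-750) = -96 = 11110100000
R = -96 − (-200) = 104 = 00001101000
R = 104 + 1009 = 1113; wraps to -935 = 10001011001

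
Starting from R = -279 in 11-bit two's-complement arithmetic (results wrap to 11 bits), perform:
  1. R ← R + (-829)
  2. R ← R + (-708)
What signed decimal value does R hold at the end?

Start: R = -279 = 11011101001.
R = -279 + (-829) = -1108; wraps to 940 = 01110101100
R = 940 + (-708) = 232 = 00011101000

232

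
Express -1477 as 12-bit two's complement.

|-1477| = 1477 = 010111000101 in 12 bits.
Invert the bits: 101000111010. Add 1: 101000111011.

101000111011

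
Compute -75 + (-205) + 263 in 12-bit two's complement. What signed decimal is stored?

-17

-75 + (-205) = -280 (111011101000)
-280 + 263 = -17 (111111101111)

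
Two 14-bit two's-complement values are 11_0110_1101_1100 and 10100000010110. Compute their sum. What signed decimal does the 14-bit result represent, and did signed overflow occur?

11_0110_1101_1100 → 11011011011100 = -2340 (signed)
10100000010110 = -6122 (signed)
  11011011011100
+ 10100000010110
= 01111011110010  (discard carry-out 1)
Result 01111011110010: MSB = 0 → value 7922.
Both addends are negative but the stored result is non-negative: signed overflow. The true value -2340 + (-6122) = -8462 lies outside [-8192, 8191].

7922; overflow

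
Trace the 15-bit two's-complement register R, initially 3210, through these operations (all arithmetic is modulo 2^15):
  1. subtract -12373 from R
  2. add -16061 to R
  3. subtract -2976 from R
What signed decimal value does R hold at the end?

2498

Start: R = 3210 = 000110010001010.
R = 3210 − (-12373) = 15583 = 011110011011111
R = 15583 + (-16061) = -478 = 111111000100010
R = -478 − (-2976) = 2498 = 000100111000010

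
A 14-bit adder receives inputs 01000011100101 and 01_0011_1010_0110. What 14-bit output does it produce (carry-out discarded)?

10010010001011

  01000011100101
+ 01001110100110
= 10010010001011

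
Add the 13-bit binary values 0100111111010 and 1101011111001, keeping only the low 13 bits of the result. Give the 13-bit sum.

  0100111111010
+ 1101011111001
= 0010011110011  (discard carry-out 1)

0010011110011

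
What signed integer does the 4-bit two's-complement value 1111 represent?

MSB is 1, so the value is negative.
Invert: 0000. Add 1: 0001 = 1. So the value is −1.

-1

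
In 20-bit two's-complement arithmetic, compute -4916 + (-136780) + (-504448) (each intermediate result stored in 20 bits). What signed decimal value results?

-4916 + (-136780) = -141696 (11011101011010000000)
-141696 + (-504448) = -646144 → wraps to 402432 (01100010010000000000)

402432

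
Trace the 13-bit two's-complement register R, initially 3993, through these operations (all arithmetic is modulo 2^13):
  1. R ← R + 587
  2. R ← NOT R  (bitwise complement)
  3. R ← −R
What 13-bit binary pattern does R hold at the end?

Start: R = 3993 = 0111110011001.
R = 3993 + 587 = 4580; wraps to -3612 = 1000111100100
R = NOT 1000111100100 = 0111000011011 = 3611
R = −(3611) = -3611 = 1000111100101

1000111100101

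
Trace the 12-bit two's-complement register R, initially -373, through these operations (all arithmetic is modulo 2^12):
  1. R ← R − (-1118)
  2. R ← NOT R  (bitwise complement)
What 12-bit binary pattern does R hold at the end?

110100010110

Start: R = -373 = 111010001011.
R = -373 − (-1118) = 745 = 001011101001
R = NOT 001011101001 = 110100010110 = -746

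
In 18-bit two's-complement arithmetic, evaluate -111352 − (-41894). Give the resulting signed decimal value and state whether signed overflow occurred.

-69458; no overflow

-111352 → 100100110100001000
-41894 → 110101110001011010
Subtract via negate-and-add: invert 110101110001011010 + 1 = 001010001110100110 (i.e. 41894).
  100100110100001000
+ 001010001110100110
= 101111000010101110
Result 101111000010101110: MSB = 1 → 192686 − 262144 = -69458.
Addends (after negating the subtrahend) have opposite signs, so signed overflow cannot occur.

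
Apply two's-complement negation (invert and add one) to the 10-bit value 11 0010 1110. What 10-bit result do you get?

0011010010

Invert: 0011010001. Add 1: 0011010010.
Check: 1100101110 = -210, 0011010010 = 210.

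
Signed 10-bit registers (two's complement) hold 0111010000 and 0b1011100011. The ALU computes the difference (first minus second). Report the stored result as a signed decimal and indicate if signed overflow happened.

0111010000 = 464 (signed)
0b1011100011 → 1011100011 = -285 (signed)
Subtract via negate-and-add: invert 1011100011 + 1 = 0100011101 (i.e. 285).
  0111010000
+ 0100011101
= 1011101101
Result 1011101101: MSB = 1 → 749 − 1024 = -275.
Both addends (after negating the subtrahend) are non-negative but the stored result is negative: signed overflow. The true value 464 − (-285) = 749 lies outside [-512, 511].

-275; overflow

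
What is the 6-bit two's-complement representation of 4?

000100

4 is non-negative, so write it directly in 6 bits: 000100.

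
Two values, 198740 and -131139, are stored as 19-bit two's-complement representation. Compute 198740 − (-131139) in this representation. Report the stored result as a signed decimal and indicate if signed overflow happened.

198740 → 0110000100001010100
-131139 → 1011111111110111101
Subtract via negate-and-add: invert 1011111111110111101 + 1 = 0100000000001000011 (i.e. 131139).
  0110000100001010100
+ 0100000000001000011
= 1010000100010010111
Result 1010000100010010111: MSB = 1 → 329879 − 524288 = -194409.
Both addends (after negating the subtrahend) are non-negative but the stored result is negative: signed overflow. The true value 198740 − (-131139) = 329879 lies outside [-262144, 262143].

-194409; overflow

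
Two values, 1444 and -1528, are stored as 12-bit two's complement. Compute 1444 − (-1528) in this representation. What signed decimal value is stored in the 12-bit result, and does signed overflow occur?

-1124; overflow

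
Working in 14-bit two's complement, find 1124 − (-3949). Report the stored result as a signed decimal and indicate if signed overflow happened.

5073; no overflow

1124 → 00010001100100
-3949 → 11000010010011
Subtract via negate-and-add: invert 11000010010011 + 1 = 00111101101101 (i.e. 3949).
  00010001100100
+ 00111101101101
= 01001111010001
Result 01001111010001: MSB = 0 → value 5073.
Both addends (after negating the subtrahend) are non-negative and so is the stored result: no signed overflow.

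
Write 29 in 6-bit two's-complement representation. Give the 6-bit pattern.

29 is non-negative, so write it directly in 6 bits: 011101.

011101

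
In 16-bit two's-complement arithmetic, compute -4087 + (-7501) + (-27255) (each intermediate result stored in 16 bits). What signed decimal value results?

26693

-4087 + (-7501) = -11588 (1101001010111100)
-11588 + (-27255) = -38843 → wraps to 26693 (0110100001000101)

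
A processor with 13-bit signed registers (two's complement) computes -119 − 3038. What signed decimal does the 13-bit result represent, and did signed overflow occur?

-3157; no overflow

-119 → 1111110001001
3038 → 0101111011110
Subtract via negate-and-add: invert 0101111011110 + 1 = 1010000100010 (i.e. -3038).
  1111110001001
+ 1010000100010
= 1001110101011  (discard carry-out 1)
Result 1001110101011: MSB = 1 → 5035 − 8192 = -3157.
Both addends (after negating the subtrahend) are negative and so is the stored result: no signed overflow.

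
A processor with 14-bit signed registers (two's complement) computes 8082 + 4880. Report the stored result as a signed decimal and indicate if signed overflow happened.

-3422; overflow

8082 → 01111110010010
4880 → 01001100010000
  01111110010010
+ 01001100010000
= 11001010100010
Result 11001010100010: MSB = 1 → 12962 − 16384 = -3422.
Both addends are non-negative but the stored result is negative: signed overflow. The true value 8082 + 4880 = 12962 lies outside [-8192, 8191].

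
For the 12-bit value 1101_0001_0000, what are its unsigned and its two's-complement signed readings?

Unsigned: 110100010000 = 3344.
Signed: MSB=1 → 3344 − 4096 = -752.

unsigned = 3344, signed = -752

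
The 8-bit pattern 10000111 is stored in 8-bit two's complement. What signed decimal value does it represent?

MSB is 1, so the value is negative.
Unsigned reading: 135. Subtract 2^8 = 256: 135 − 256 = -121.

-121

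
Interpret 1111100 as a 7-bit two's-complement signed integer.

MSB is 1, so the value is negative.
Invert: 0000011. Add 1: 0000100 = 4. So the value is −4.

-4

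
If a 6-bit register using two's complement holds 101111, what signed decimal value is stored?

-17

MSB is 1, so the value is negative.
Invert: 010000. Add 1: 010001 = 17. So the value is −17.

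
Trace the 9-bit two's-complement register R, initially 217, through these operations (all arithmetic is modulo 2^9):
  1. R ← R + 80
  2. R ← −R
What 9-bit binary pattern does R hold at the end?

Start: R = 217 = 011011001.
R = 217 + 80 = 297; wraps to -215 = 100101001
R = −(-215) = 215 = 011010111

011010111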